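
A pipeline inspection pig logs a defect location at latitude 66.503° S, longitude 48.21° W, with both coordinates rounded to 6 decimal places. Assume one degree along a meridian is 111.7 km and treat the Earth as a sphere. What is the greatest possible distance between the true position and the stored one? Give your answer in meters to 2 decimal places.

0.06 meters

Rounding to 6 decimal places leaves each coordinate within ±5e-07° of the true value.
North–south component: 5e-07° × 111700 = 0.05585 m.
Longitude error → 5e-07 × 111700 × cos 66.503° = 5e-07 × 111700 × 0.3987 ≈ 0.0222675 m.
The two errors are perpendicular, so the maximum displacement is √(0.05585² + 0.0222675²) ≈ 0.0601254 m.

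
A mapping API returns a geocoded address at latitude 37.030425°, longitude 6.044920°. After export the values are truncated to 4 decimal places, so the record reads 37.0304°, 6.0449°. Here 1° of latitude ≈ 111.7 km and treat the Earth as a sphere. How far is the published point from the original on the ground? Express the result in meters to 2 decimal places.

The latitude changed by +0.000025° and the longitude by +0.000020°.
North–south shift: 0.000025 × 111700 = 2.7925 m.
East–west at this latitude: 0.000020° × 111700 × cos 37.0304° ≈ 0.000020 × 89171.9 = 1.78344 m.
Combined displacement = (2.7925² + 1.78344²)^½ ≈ 3.31341 m.

3.31 meters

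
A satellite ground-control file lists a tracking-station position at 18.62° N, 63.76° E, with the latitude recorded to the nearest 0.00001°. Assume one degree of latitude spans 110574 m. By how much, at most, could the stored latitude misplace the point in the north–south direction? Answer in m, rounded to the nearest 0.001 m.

0.553 m

Rounding to 5 decimal places leaves the latitude within ±5e-06° of the true value.
Along the meridian that is 5e-06° × 110574 m/° = 0.55287 m.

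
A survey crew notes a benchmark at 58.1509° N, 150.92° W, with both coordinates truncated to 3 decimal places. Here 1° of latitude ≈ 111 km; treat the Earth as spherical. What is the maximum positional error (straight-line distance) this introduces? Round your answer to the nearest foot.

412 feet

Truncating at 3 decimal places can drop up to a full unit in the last place, so each coordinate may be off by as much as 0.001°.
North–south component: 0.001° × 111000 = 111 m.
Longitude error → 0.001 × 111000 × cos 58.1509° = 0.001 × 111000 × 0.5277 ≈ 58.5729 m.
Worst case both components are at the extreme and orthogonal: √(111² + 58.5729²) ≈ 125.506 m.
In feet: 125.506 m ÷ 0.3048 ≈ 411.77 ft.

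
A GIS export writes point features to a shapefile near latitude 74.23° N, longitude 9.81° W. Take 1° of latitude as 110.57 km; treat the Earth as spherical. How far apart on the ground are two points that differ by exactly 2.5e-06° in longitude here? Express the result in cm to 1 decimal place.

7.5 cm

One degree of longitude here spans 110570 × cos 74.23° = 110570 × 0.2718 ≈ 30050.3 m; 2.5e-06° of that is 0.0751258 m.
That is 0.0751258 m = 7.5126 cm.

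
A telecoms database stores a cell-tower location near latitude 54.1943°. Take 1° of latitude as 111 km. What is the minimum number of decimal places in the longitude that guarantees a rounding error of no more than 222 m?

3 decimal places

At 54.1943° one degree of longitude covers 111000 × cos 54.1943° ≈ 111000 × 0.5850 ≈ 64939.3 m.
N decimal places → at most half a unit in the last place, 0.5 × 10⁻ᴺ° = 64939.3/2 × 10⁻ᴺ m.
Need 0.5 × 64939.3 × 10⁻ᴺ ≤ 222 → 10⁻ᴺ ≤ 6.837e-03, so N ≥ 2.17.
So 3 decimal places suffice (32.5 m); 2 would allow up to 325 m.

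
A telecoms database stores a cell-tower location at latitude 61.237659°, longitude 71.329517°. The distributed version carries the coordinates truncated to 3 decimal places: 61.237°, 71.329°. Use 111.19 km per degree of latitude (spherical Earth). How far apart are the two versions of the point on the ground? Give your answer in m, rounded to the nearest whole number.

78 m

The latitude changed by +0.000659° and the longitude by +0.000517°.
N–S: 0.000659° × 111190 m/° = 73.2742 m.
E–W at 61.237°: 0.000517° × 111190 × cos 61.237° = 0.000517 × 111190 × 0.4812 ≈ 27.6612 m.
Hypotenuse of the two orthogonal shifts: √(73.2742² + 27.6612²) = 78.3215 m.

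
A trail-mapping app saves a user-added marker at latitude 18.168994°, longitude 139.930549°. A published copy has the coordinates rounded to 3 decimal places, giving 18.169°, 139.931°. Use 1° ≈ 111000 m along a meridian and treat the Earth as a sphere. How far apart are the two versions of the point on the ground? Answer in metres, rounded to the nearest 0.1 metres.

47.6 metres

The latitude changed by -0.000006° and the longitude by -0.000451°.
N–S: -0.000006° × 111000 m/° = -0.666 m.
East–west at this latitude: -0.000451° × 111000 × cos 18.169° ≈ -0.000451 × 105466 = -47.565 m.
Distance: √(0.666² + 47.565²) ≈ 47.5697 m.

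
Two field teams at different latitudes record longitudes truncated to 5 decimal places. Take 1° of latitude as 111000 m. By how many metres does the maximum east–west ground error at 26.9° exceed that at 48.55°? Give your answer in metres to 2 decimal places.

0.26 metres

Truncating at 5 decimal places can drop up to a full unit in the last place, so the longitude may be off by as much as 1e-05°.
Error at 26.9° = 1e-05° × 111000 × cos 26.9° ≈ 1.11 × 0.8918 = 0.9899 m.
Error at 48.55° = 1e-05° × 111000 × cos 48.55° ≈ 1.11 × 0.6620 = 0.73478 m.
So the lower-latitude error exceeds the higher by 0.9899 − 0.73478 = 0.25511 m.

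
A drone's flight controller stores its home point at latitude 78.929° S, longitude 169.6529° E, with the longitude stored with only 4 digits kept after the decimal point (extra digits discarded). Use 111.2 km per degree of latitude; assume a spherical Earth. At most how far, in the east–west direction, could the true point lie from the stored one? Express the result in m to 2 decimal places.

2.14 m

Truncating at 4 decimal places can drop up to a full unit in the last place, so the longitude may be off by as much as 0.0001°.
Parallels shrink by cos φ, so at 78.929° a degree of longitude is 111200 × 0.1920 ≈ 21353.2 m.
Maximum E–W displacement: 0.0001 × 21353.2 = 2.13532 m.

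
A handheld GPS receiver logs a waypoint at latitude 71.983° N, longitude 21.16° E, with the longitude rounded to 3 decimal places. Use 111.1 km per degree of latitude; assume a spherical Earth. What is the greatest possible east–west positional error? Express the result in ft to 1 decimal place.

56.4 ft

Rounding to 3 decimal places leaves the longitude within ±0.0005° of the true value.
Parallels shrink by cos φ, so at 71.983° a degree of longitude is 111100 × 0.3093 ≈ 34363.1 m.
Maximum E–W displacement: 0.0005 × 34363.1 = 17.1816 m.
In feet: 17.1816 m ÷ 0.3048 ≈ 56.37 ft.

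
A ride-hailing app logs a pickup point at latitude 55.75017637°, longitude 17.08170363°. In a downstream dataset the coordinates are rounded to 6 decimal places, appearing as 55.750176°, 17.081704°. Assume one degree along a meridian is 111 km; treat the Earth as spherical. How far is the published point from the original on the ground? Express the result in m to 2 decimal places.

The latitude changed by +0.00000037° and the longitude by -0.00000037°.
N–S: 0.00000037° × 111000 m/° = 0.04107 m.
East–west at this latitude: -0.00000037° × 111000 × cos 55.7502° ≈ -0.00000037 × 62471.1 = -0.0231143 m.
Combined displacement = (0.04107² + 0.0231143²)^½ ≈ 0.0471277 m.

0.05 m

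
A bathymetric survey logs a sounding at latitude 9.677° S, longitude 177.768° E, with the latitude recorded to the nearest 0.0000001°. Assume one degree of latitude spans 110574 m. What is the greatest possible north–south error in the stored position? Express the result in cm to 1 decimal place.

Rounding to 7 decimal places leaves the latitude within ±5e-08° of the true value.
North–south distance: 5e-08° × 110574 m/° = 0.0055287 m.
That is 0.0055287 m = 0.55287 cm.

0.6 cm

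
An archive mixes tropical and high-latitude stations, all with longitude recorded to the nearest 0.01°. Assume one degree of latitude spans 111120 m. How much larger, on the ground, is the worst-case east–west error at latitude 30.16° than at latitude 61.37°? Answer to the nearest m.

Rounding to 2 decimal places leaves the longitude within ±0.005° of the true value.
Error at 30.16° = 0.005° × 111120 × cos 30.16° ≈ 555.6 × 0.8646 = 480.39 m.
Error at 61.37° = 0.005° × 111120 × cos 61.37° ≈ 555.6 × 0.4792 = 266.22 m.
So the lower-latitude error exceeds the higher by 480.39 − 266.22 = 214.17 m.

214 m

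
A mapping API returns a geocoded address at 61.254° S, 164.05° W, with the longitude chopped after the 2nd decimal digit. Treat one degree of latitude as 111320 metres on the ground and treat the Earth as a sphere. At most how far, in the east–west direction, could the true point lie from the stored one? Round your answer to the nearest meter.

Truncating at 2 decimal places can drop up to a full unit in the last place, so the longitude may be off by as much as 0.01°.
Parallels shrink by cos φ, so at 61.254° a degree of longitude is 111320 × 0.4809 ≈ 53536.9 m.
Maximum E–W displacement: 0.01 × 53536.9 = 535.369 m.

535 meters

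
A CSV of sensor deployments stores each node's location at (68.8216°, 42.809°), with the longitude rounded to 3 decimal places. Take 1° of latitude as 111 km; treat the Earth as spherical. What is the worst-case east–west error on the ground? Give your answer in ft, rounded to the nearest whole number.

66 ft

Rounding to 3 decimal places leaves the longitude within ±0.0005° of the true value.
Parallels shrink by cos φ, so at 68.8216° a degree of longitude is 111000 × 0.3613 ≈ 40101.3 m.
East–west error: 0.0005° × 40101.3 m/° ≈ 20.0507 m.
Converting: 20.0507 m × 3.2808 ft/m ≈ 65.783 ft.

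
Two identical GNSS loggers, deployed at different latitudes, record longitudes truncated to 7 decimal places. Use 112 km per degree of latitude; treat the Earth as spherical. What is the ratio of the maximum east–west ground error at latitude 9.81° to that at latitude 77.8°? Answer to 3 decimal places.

Truncating at 7 decimal places can drop up to a full unit in the last place, so the longitude may be off by as much as 1e-07°.
Error at 9.81° = 1e-07° × 112000 × cos 9.81° ≈ 0.0112 × 0.9854 = 0.011036 m.
Error at 77.8° = 1e-07° × 112000 × cos 77.8° ≈ 0.0112 × 0.2113 = 0.0023668 m.
The ratio reduces to cos 9.81° / cos 77.8° = 0.9854/0.2113 ≈ 4.6629.

4.663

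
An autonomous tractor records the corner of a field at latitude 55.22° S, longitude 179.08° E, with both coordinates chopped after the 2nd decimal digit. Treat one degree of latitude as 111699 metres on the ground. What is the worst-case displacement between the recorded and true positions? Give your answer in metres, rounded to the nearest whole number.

Truncating at 2 decimal places can drop up to a full unit in the last place, so each coordinate may be off by as much as 0.01°.
N–S: 0.01° × 111699 m/° = 1116.99 m.
E–W at 55.22°: 0.01° × 111699 × cos 55.22° = 0.01 × 111699 × 0.5704 ≈ 637.161 m.
The two errors are perpendicular, so the maximum displacement is √(1116.99² + 637.161²) ≈ 1285.94 m.

1286 metres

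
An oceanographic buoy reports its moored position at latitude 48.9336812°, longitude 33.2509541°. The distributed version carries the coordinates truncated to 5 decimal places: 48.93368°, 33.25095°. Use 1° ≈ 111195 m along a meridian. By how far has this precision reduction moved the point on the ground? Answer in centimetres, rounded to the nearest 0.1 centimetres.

32.8 centimetres

The latitude changed by +0.0000012° and the longitude by +0.0000041°.
North–south shift: 0.0000012 × 111195 = 0.133434 m.
East–west at this latitude: 0.0000041° × 111195 × cos 48.9337° ≈ 0.0000041 × 73047.6 = 0.299495 m.
Hypotenuse of the two orthogonal shifts: √(0.133434² + 0.299495²) = 0.327875 m.
That is 0.327875 m = 32.787 cm.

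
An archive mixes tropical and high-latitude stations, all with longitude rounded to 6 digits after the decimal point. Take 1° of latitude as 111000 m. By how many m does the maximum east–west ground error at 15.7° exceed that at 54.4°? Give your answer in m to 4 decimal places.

Rounding to 6 decimal places leaves the longitude within ±5e-07° of the true value.
At 15.7°: 5e-07° × 111000 × cos 15.7° = 5e-07 × 111000 × 0.9627 ≈ 0.053429 m.
At 54.4°: 5e-07° × 111000 × cos 54.4° = 5e-07 × 111000 × 0.5821 ≈ 0.032308 m.
So the lower-latitude error exceeds the higher by 0.053429 − 0.032308 = 0.021122 m.

0.0211 m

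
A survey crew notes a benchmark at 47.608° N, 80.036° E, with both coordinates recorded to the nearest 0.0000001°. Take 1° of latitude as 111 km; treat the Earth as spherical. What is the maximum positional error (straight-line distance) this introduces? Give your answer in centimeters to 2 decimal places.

Rounding to 7 decimal places leaves each coordinate within ±5e-08° of the true value.
North–south component: 5e-08° × 111000 = 0.00555 m.
East–west component at 47.608°: 5e-08° × 111000 × cos 47.608° ≈ 5e-08 × 74836.1 ≈ 0.00374181 m.
Combining orthogonally: (0.00555² + 0.00374181²)^½ ≈ 0.00669355 m.
That is 0.00669355 m = 0.66936 cm.

0.67 centimeters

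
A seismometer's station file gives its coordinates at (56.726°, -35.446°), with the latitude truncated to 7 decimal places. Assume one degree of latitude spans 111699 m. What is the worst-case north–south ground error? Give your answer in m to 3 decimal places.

0.011 m

Truncating at 7 decimal places can drop up to a full unit in the last place, so the latitude may be off by as much as 1e-07°.
So the N–S error is at most 1e-07 × 111699 = 0.0111699 m.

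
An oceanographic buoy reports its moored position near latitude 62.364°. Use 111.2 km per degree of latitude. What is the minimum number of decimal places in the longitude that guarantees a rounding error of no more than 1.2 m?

At 62.364° one degree of longitude covers 111200 × cos 62.364° ≈ 111200 × 0.4639 ≈ 51580.4 m.
With N decimal places the half-ulp bound is 0.5·10⁻ᴺ°, or 0.5·10⁻ᴺ × 51580.4 m on the ground.
Setting 25790.2 × 10⁻ᴺ ≤ 1.2 gives 10ᴺ ≥ 2.149e+04, i.e. N ≥ 4.33.
So 5 decimal places suffice (0.258 m); 4 would allow up to 2.58 m.

5 decimal places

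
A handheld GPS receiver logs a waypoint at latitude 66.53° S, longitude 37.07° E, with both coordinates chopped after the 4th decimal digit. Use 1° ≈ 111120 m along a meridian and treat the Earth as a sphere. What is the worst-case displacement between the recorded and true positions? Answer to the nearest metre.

Truncating at 4 decimal places can drop up to a full unit in the last place, so each coordinate may be off by as much as 0.0001°.
Latitude error → 0.0001 × 111120 = 11.112 m along the meridian.
E–W at 66.53°: 0.0001° × 111120 × cos 66.53° = 0.0001 × 111120 × 0.3983 ≈ 4.42556 m.
Combining orthogonally: (11.112² + 4.42556²)^½ ≈ 11.9609 m.

12 metres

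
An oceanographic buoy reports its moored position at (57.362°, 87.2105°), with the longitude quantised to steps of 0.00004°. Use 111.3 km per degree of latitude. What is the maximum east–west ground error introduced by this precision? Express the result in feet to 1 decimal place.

With a 0.00004° grid the true value lies within half a step, ±0.00004°/2 = ±2e-05°, of the stored one.
At latitude 57.362° a degree of longitude spans 111300 m × cos 57.362° = 111300 × 0.5393 ≈ 60027.4 m.
So at most 2e-05° × 60027.4 ≈ 1.20055 m east–west.
Converting: 1.20055 m × 3.2808 ft/m ≈ 3.9388 ft.

3.9 feet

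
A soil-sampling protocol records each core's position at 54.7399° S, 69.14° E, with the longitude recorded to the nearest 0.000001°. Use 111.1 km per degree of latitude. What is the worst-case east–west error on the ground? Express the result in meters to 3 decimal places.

Rounding to 6 decimal places leaves the longitude within ±5e-07° of the true value.
At latitude 54.7399° a degree of longitude spans 111100 m × cos 54.7399° = 111100 × 0.5773 ≈ 64136.8 m.
East–west error: 5e-07° × 64136.8 m/° ≈ 0.0320684 m.

0.032 meters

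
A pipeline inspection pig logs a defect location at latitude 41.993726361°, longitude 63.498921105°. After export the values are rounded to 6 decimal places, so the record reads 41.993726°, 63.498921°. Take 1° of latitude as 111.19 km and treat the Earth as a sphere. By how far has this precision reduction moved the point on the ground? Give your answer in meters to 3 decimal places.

0.041 meters

Δlat = 41.993726361 − 41.993726 = +0.000000361°; Δlon = 63.498921105 − 63.498921 = +0.000000105°.
N–S: 0.000000361° × 111190 m/° = 0.0401396 m.
E–W at 41.9937°: 0.000000105° × 111190 × cos 41.9937° = 0.000000105 × 111190 × 0.7432 ≈ 0.00867703 m.
Hypotenuse of the two orthogonal shifts: √(0.0401396² + 0.00867703²) = 0.0410667 m.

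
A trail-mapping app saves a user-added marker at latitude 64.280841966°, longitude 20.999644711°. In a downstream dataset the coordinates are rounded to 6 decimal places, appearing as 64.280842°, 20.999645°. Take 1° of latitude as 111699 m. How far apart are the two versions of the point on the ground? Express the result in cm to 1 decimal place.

1.5 cm

Δlat = 64.280841966 − 64.280842 = -0.000000034°; Δlon = 20.999644711 − 20.999645 = -0.000000289°.
North–south shift: -0.000000034 × 111699 = -0.00379777 m.
E–W at 64.2808°: -0.000000289° × 111699 × cos 64.2808° = -0.000000289 × 111699 × 0.4340 ≈ -0.0140087 m.
Hypotenuse of the two orthogonal shifts: √(0.00379777² + 0.0140087²) = 0.0145143 m.
That is 0.0145143 m = 1.4514 cm.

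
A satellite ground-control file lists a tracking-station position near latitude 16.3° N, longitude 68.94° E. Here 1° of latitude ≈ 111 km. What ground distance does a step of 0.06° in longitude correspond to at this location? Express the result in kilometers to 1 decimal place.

One degree of longitude here spans 111000 × cos 16.3° = 111000 × 0.9598 ≈ 106538 m; 0.06° of that is 6392.3 m.
That is 6392.3 m = 6.3923 km.

6.4 kilometers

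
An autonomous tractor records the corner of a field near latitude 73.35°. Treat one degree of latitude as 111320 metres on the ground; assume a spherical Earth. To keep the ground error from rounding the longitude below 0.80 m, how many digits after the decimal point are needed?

5 decimal places

At 73.35° one degree of longitude covers 111320 × cos 73.35° ≈ 111320 × 0.2865 ≈ 31895.9 m.
N decimal places → at most half a unit in the last place, 0.5 × 10⁻ᴺ° = 31895.9/2 × 10⁻ᴺ m.
Setting 15948 × 10⁻ᴺ ≤ 0.80 gives 10ᴺ ≥ 1.993e+04, i.e. N ≥ 4.30.
So 5 decimal places suffice (0.159 m); 4 would allow up to 1.59 m.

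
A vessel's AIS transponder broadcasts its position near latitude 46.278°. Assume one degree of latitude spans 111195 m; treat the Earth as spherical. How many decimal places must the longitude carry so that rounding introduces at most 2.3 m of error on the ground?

At 46.278° one degree of longitude covers 111195 × cos 46.278° ≈ 111195 × 0.6912 ≈ 76853.5 m.
With N decimal places the half-ulp bound is 0.5·10⁻ᴺ°, or 0.5·10⁻ᴺ × 76853.5 m on the ground.
Setting 38426.8 × 10⁻ᴺ ≤ 2.3 gives 10ᴺ ≥ 1.671e+04, i.e. N ≥ 4.22.
N = 4 would give 3.84 m (too coarse); N = 5 gives 0.384 m ≤ 2.3 m.

5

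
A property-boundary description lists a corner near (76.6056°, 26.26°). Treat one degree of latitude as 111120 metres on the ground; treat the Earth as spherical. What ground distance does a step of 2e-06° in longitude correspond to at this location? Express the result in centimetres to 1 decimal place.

5.1 centimetres

One degree of longitude here spans 111120 × cos 76.6056° = 111120 × 0.2317 ≈ 25741.3 m; 2e-06° of that is 0.0514825 m.
That is 0.0514825 m = 5.1483 cm.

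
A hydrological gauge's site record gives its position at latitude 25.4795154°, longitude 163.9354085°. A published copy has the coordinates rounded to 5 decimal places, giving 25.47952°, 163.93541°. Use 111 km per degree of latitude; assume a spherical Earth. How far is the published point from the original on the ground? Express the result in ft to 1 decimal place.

1.7 ft

The latitude changed by -0.0000046° and the longitude by -0.0000015°.
N–S: -0.0000046° × 111000 m/° = -0.5106 m.
E–W at 25.4795°: -0.0000015° × 111000 × cos 25.4795° = -0.0000015 × 111000 × 0.9027 ≈ -0.150306 m.
Distance: √(0.5106² + 0.150306²) ≈ 0.532263 m.
In feet: 0.532263 m ÷ 0.3048 ≈ 1.7463 ft.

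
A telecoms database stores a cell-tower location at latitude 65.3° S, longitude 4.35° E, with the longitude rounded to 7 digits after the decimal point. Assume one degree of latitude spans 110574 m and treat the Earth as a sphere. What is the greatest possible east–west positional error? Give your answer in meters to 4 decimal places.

Rounding to 7 decimal places leaves the longitude within ±5e-08° of the true value.
Parallels shrink by cos φ, so at 65.3° a degree of longitude is 110574 × 0.4179 ≈ 46205.2 m.
Maximum E–W displacement: 5e-08 × 46205.2 = 0.00231026 m.

0.0023 meters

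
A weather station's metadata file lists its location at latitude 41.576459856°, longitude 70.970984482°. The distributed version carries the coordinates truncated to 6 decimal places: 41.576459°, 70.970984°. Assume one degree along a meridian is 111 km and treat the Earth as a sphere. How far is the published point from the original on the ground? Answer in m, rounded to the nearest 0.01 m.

Δlat = 41.576459856 − 41.576459 = +0.000000856°; Δlon = 70.970984482 − 70.970984 = +0.000000482°.
North–south shift: 0.000000856 × 111000 = 0.095016 m.
East–west at this latitude: 0.000000482° × 111000 × cos 41.5765° ≈ 0.000000482 × 83035.9 = 0.0400233 m.
Combined displacement = (0.095016² + 0.0400233²)^½ ≈ 0.103101 m.

0.10 m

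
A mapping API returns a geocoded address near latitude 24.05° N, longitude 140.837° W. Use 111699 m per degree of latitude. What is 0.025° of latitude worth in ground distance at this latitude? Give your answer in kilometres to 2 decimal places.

Along a meridian 0.025° is 0.025 × 111699 = 2792.48 m.
That is 2792.48 m = 2.7925 km.

2.79 kilometres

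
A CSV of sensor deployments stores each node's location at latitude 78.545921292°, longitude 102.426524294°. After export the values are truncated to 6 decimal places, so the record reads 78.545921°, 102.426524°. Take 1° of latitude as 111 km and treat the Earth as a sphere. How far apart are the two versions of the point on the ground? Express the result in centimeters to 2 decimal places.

Δlat = 78.545921292 − 78.545921 = +0.000000292°; Δlon = 102.426524294 − 102.426524 = +0.000000294°.
North–south shift: 0.000000292 × 111000 = 0.032412 m.
E–W at 78.5459°: 0.000000294° × 111000 × cos 78.5459° = 0.000000294 × 111000 × 0.1986 ≈ 0.00648054 m.
Hypotenuse of the two orthogonal shifts: √(0.032412² + 0.00648054²) = 0.0330535 m.
That is 0.0330535 m = 3.3054 cm.

3.31 centimeters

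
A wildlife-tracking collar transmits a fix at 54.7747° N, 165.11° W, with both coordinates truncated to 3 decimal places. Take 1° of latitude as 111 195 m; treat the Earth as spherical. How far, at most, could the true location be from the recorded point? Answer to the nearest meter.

128 meters

Truncating at 3 decimal places can drop up to a full unit in the last place, so each coordinate may be off by as much as 0.001°.
Latitude error → 0.001 × 111195 = 111.195 m along the meridian.
Longitude error → 0.001 × 111195 × cos 54.7747° = 0.001 × 111195 × 0.5768 ≈ 64.1365 m.
The two errors are perpendicular, so the maximum displacement is √(111.195² + 64.1365²) ≈ 128.366 m.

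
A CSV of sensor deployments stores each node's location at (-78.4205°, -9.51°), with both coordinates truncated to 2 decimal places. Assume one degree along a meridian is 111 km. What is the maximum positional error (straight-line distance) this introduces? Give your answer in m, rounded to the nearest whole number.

Truncating at 2 decimal places can drop up to a full unit in the last place, so each coordinate may be off by as much as 0.01°.
Latitude error → 0.01 × 111000 = 1110 m along the meridian.
Longitude error → 0.01 × 111000 × cos 78.4205° = 0.01 × 111000 × 0.2007 ≈ 222.807 m.
Worst case both components are at the extreme and orthogonal: √(1110² + 222.807²) ≈ 1132.14 m.

1132 m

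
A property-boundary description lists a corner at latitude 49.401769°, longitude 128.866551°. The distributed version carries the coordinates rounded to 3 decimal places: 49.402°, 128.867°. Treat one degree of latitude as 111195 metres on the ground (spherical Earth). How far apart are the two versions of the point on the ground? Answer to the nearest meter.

41 meters

Δlat = 49.401769 − 49.402 = -0.000231°; Δlon = 128.866551 − 128.867 = -0.000449°.
N–S: -0.000231° × 111195 m/° = -25.686 m.
E–W at 49.402°: -0.000449° × 111195 × cos 49.402° = -0.000449 × 111195 × 0.6507 ≈ -32.4896 m.
Hypotenuse of the two orthogonal shifts: √(25.686² + 32.4896²) = 41.4167 m.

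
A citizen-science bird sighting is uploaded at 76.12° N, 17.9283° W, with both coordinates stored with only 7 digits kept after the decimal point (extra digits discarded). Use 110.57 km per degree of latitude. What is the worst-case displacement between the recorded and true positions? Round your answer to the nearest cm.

Truncating at 7 decimal places can drop up to a full unit in the last place, so each coordinate may be off by as much as 1e-07°.
Latitude error → 1e-07 × 110570 = 0.011057 m along the meridian.
E–W at 76.12°: 1e-07° × 110570 × cos 76.12° = 1e-07 × 110570 × 0.2399 ≈ 0.00265245 m.
Combining orthogonally: (0.011057² + 0.00265245²)^½ ≈ 0.0113707 m.
That is 0.0113707 m = 1.1371 cm.

1 cm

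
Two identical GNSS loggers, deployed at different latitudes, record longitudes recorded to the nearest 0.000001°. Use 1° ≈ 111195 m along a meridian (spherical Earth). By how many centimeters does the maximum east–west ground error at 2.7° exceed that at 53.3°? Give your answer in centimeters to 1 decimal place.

2.2 centimeters

Rounding to 6 decimal places leaves the longitude within ±5e-07° of the true value.
Error at 2.7° = 5e-07° × 111195 × cos 2.7° ≈ 0.055597 × 0.9989 = 0.055536 m.
Error at 53.3° = 5e-07° × 111195 × cos 53.3° ≈ 0.055597 × 0.5976 = 0.033226 m.
Difference: 0.055536 − 0.033226 = 0.022309 m.
That is 0.0223093 m = 2.2309 cm.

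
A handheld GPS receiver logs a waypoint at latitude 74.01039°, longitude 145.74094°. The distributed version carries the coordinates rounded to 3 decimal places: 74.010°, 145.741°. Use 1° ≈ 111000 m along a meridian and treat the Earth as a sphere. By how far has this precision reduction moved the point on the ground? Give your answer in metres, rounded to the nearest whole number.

43 metres

The latitude changed by +0.00039° and the longitude by -0.00006°.
N–S: 0.00039° × 111000 m/° = 43.29 m.
East–west at this latitude: -0.00006° × 111000 × cos 74.01° ≈ -0.00006 × 30577.1 = -1.83463 m.
Combined displacement = (43.29² + 1.83463²)^½ ≈ 43.3289 m.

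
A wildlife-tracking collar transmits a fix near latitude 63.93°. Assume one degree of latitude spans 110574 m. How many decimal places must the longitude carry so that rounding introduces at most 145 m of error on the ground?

3 decimal places

At 63.93° one degree of longitude covers 110574 × cos 63.93° ≈ 110574 × 0.4395 ≈ 48593.8 m.
Rounding to N decimal places gives at most 0.5 × 10⁻ᴺ degrees of error, i.e. 0.5 × 10⁻ᴺ × 48593.8 m.
Setting 24296.9 × 10⁻ᴺ ≤ 145 gives 10ᴺ ≥ 167.6, i.e. N ≥ 2.22.
At 2 places the error can reach 243 m, but 3 places keeps it to 24.3 m.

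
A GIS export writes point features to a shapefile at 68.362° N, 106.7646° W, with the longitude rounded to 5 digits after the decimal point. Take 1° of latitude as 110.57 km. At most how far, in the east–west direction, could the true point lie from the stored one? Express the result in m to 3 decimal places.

0.204 m

Rounding to 5 decimal places leaves the longitude within ±5e-06° of the true value.
Parallels shrink by cos φ, so at 68.362° a degree of longitude is 110570 × 0.3687 ≈ 40771.7 m.
So at most 5e-06° × 40771.7 ≈ 0.203859 m east–west.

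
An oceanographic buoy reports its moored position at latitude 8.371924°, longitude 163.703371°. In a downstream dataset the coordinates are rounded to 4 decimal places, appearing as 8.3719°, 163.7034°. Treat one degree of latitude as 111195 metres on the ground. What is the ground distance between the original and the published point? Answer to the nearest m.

4 m

Δlat = 8.371924 − 8.3719 = +0.000024°; Δlon = 163.703371 − 163.7034 = -0.000029°.
North–south shift: 0.000024 × 111195 = 2.66868 m.
East–west at this latitude: -0.000029° × 111195 × cos 8.3719° ≈ -0.000029 × 110010 = -3.19029 m.
Distance: √(2.66868² + 3.19029²) ≈ 4.15931 m.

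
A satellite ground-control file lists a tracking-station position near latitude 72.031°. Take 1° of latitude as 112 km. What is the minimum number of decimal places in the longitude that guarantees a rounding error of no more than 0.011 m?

7

At 72.031° one degree of longitude covers 112000 × cos 72.031° ≈ 112000 × 0.3085 ≈ 34552.3 m.
Rounding to N decimal places gives at most 0.5 × 10⁻ᴺ degrees of error, i.e. 0.5 × 10⁻ᴺ × 34552.3 m.
Setting 17276.1 × 10⁻ᴺ ≤ 0.011 gives 10ᴺ ≥ 1.571e+06, i.e. N ≥ 6.20.
So 7 decimal places suffice (0.00173 m); 6 would allow up to 0.0173 m.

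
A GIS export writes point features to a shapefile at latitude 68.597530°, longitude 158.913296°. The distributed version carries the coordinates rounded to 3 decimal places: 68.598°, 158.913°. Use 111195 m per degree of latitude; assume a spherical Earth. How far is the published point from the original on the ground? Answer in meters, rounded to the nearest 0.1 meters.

Δlat = 68.597530 − 68.598 = -0.000470°; Δlon = 158.913296 − 158.913 = +0.000296°.
North–south shift: -0.000470 × 111195 = -52.2616 m.
East–west at this latitude: 0.000296° × 111195 × cos 68.598° ≈ 0.000296 × 40576.1 = 12.0105 m.
Hypotenuse of the two orthogonal shifts: √(52.2616² + 12.0105²) = 53.624 m.

53.6 meters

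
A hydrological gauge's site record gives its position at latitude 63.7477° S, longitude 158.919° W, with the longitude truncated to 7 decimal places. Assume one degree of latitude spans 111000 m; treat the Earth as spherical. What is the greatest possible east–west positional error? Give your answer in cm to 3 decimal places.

0.491 cm

Truncating at 7 decimal places can drop up to a full unit in the last place, so the longitude may be off by as much as 1e-07°.
Parallels shrink by cos φ, so at 63.7477° a degree of longitude is 111000 × 0.4423 ≈ 49098 m.
East–west error: 1e-07° × 49098 m/° ≈ 0.0049098 m.
That is 0.0049098 m = 0.49098 cm.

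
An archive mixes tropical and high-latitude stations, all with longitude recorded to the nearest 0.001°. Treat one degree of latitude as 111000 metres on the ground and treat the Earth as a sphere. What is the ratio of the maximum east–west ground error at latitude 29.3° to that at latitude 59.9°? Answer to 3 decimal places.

Rounding to 3 decimal places leaves the longitude within ±0.0005° of the true value.
At 29.3°: 0.0005° × 111000 × cos 29.3° = 0.0005 × 111000 × 0.8721 ≈ 48.4 m.
At 59.9°: 0.0005° × 111000 × cos 59.9° = 0.0005 × 111000 × 0.5015 ≈ 27.834 m.
The ratio reduces to cos 29.3° / cos 59.9° = 0.8721/0.5015 ≈ 1.7389.

1.739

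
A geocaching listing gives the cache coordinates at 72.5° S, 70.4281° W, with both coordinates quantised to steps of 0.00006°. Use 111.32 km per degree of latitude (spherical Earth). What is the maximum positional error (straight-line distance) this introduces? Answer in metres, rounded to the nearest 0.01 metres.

3.49 metres

With a 0.00006° grid the true value lies within half a step, ±0.00006°/2 = ±3e-05°, of the stored one.
North–south component: 3e-05° × 111320 = 3.3396 m.
Longitude error → 3e-05 × 111320 × cos 72.5° = 3e-05 × 111320 × 0.3007 ≈ 1.00424 m.
Worst case both components are at the extreme and orthogonal: √(3.3396² + 1.00424²) ≈ 3.48732 m.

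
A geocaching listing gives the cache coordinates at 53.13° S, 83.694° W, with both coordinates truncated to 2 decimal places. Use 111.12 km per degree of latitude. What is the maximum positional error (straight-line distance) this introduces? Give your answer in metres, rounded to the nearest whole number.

Truncating at 2 decimal places can drop up to a full unit in the last place, so each coordinate may be off by as much as 0.01°.
Latitude error → 0.01 × 111120 = 1111.2 m along the meridian.
East–west component at 53.13°: 0.01° × 111120 × cos 53.13° ≈ 0.01 × 66672.2 ≈ 666.722 m.
Combining orthogonally: (1111.2² + 666.722²)^½ ≈ 1295.87 m.

1296 metres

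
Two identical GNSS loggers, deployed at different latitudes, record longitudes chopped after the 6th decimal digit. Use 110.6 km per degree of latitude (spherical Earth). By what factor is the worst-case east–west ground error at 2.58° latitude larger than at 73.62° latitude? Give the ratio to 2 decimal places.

Truncating at 6 decimal places can drop up to a full unit in the last place, so the longitude may be off by as much as 1e-06°.
At 2.58°: 1e-06° × 110600 × cos 2.58° = 1e-06 × 110600 × 0.9990 ≈ 0.11049 m.
At 73.62°: 1e-06° × 110600 × cos 73.62° = 1e-06 × 110600 × 0.2820 ≈ 0.03119 m.
The ratio reduces to cos 2.58° / cos 73.62° = 0.9990/0.2820 ≈ 3.5424.

3.54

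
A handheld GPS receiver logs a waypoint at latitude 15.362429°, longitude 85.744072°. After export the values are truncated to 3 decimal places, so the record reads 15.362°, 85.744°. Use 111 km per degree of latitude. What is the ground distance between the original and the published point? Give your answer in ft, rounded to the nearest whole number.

Δlat = 15.362429 − 15.362 = +0.000429°; Δlon = 85.744072 − 85.744 = +0.000072°.
N–S: 0.000429° × 111000 m/° = 47.619 m.
E–W at 15.362°: 0.000072° × 111000 × cos 15.362° = 0.000072 × 111000 × 0.9643 ≈ 7.70646 m.
Combined displacement = (47.619² + 7.70646²)^½ ≈ 48.2386 m.
In feet: 48.2386 m ÷ 0.3048 ≈ 158.26 ft.

158 ft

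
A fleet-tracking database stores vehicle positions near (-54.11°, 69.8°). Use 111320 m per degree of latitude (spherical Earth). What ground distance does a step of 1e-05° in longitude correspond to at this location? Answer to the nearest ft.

1e-05° of longitude at 54.11° is 1e-05 × 111320 × cos 54.11° ≈ 1e-05 × 65259.2 = 0.652592 m.
In feet: 0.652592 m ÷ 0.3048 ≈ 2.1411 ft.

2 ft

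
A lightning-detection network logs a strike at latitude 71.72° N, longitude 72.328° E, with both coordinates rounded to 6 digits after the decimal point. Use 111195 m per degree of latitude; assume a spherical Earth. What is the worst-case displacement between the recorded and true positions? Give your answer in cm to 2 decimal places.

Rounding to 6 decimal places leaves each coordinate within ±5e-07° of the true value.
Latitude error → 5e-07 × 111195 = 0.0555975 m along the meridian.
East–west component at 71.72°: 5e-07° × 111195 × cos 71.72° ≈ 5e-07 × 34877.5 ≈ 0.0174388 m.
Combining orthogonally: (0.0555975² + 0.0174388²)^½ ≈ 0.0582683 m.
That is 0.0582683 m = 5.8268 cm.

5.83 cm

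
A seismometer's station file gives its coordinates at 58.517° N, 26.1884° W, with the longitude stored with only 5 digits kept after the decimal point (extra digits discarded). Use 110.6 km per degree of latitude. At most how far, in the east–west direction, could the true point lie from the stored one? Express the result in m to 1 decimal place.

0.6 m

Truncating at 5 decimal places can drop up to a full unit in the last place, so the longitude may be off by as much as 1e-05°.
Parallels shrink by cos φ, so at 58.517° a degree of longitude is 110600 × 0.5222 ≈ 57760.4 m.
So at most 1e-05° × 57760.4 ≈ 0.577604 m east–west.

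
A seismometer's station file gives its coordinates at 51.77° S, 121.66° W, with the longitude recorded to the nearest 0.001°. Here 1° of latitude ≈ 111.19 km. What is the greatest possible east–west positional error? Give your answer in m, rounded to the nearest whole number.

Rounding to 3 decimal places leaves the longitude within ±0.0005° of the true value.
One degree of longitude at 51.77° is 111190 × cos 51.77° ≈ 111190 × 0.6188 = 68806.6 m.
Maximum E–W displacement: 0.0005 × 68806.6 = 34.4033 m.

34 m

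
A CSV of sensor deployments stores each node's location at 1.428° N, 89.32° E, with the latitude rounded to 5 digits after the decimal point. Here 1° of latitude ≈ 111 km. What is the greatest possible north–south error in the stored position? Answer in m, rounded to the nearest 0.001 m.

Rounding to 5 decimal places leaves the latitude within ±5e-06° of the true value.
North–south distance: 5e-06° × 111000 m/° = 0.555 m.

0.555 m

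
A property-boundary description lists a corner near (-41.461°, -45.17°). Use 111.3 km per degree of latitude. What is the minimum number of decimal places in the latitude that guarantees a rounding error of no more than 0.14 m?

One degree of latitude covers 111300 m.
Rounding to N decimal places gives at most 0.5 × 10⁻ᴺ degrees of error, i.e. 0.5 × 10⁻ᴺ × 111300 m.
Need 0.5 × 111300 × 10⁻ᴺ ≤ 0.14 → 10⁻ᴺ ≤ 2.516e-06, so N ≥ 5.60.
So 6 decimal places suffice (0.0556 m); 5 would allow up to 0.556 m.

6 decimal places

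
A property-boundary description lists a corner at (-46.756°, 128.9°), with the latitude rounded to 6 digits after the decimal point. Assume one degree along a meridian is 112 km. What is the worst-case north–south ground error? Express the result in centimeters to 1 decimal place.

Rounding to 6 decimal places leaves the latitude within ±5e-07° of the true value.
Along the meridian that is 5e-07° × 112000 m/° = 0.056 m.
That is 0.056 m = 5.6 cm.

5.6 centimeters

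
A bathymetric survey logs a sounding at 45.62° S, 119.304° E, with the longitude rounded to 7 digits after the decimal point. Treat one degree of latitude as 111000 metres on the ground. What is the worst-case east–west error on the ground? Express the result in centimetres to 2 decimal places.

0.39 centimetres

Rounding to 7 decimal places leaves the longitude within ±5e-08° of the true value.
Parallels shrink by cos φ, so at 45.62° a degree of longitude is 111000 × 0.6994 ≈ 77634.9 m.
East–west error: 5e-08° × 77634.9 m/° ≈ 0.00388175 m.
That is 0.00388175 m = 0.38817 cm.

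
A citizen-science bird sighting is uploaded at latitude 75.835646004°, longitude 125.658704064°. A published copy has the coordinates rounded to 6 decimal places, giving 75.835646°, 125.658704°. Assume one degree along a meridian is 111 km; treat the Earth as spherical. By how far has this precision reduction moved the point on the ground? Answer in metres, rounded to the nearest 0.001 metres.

The latitude changed by +0.000000004° and the longitude by +0.000000064°.
North–south shift: 0.000000004 × 111000 = 0.000444 m.
East–west at this latitude: 0.000000064° × 111000 × cos 75.8356° ≈ 0.000000064 × 27162.2 = 0.00173838 m.
Distance: √(0.000444² + 0.00173838²) ≈ 0.00179418 m.

0.002 metres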